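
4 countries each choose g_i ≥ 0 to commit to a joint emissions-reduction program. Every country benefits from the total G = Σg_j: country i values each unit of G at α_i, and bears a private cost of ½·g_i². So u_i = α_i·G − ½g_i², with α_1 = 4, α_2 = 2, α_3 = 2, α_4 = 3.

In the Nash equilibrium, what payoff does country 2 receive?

Country i's FOC: ∂u_i/∂g_i = α_i − g_i = 0, so g_i* = α_i.
NE contributions = (4, 2, 2, 3); G = 11.
u_2 = α_2·G − ½·(g_2)² = 2·11 − ½·2² = 20.

20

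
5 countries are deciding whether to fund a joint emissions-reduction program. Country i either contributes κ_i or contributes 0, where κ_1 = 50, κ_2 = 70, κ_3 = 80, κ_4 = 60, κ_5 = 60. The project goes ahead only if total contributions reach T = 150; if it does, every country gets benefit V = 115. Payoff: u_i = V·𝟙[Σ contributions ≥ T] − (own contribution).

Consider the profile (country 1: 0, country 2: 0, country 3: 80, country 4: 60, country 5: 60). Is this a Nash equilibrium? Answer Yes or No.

Yes

Total = 200 ≥ 150: provided.
Country 1 (pledges 0, payoff 115): pledging 50 → total 250, payoff 65. No gain.
Country 2 (pledges 0, payoff 115): pledging 70 → total 270, payoff 45. No gain.
Country 3 (pledges 80, payoff 35): dropping to 0 → total 120, payoff 0. No gain.
Country 4 (pledges 60, payoff 55): dropping to 0 → total 140, payoff 0. No gain.
Country 5 (pledges 60, payoff 55): dropping to 0 → total 140, payoff 0. No gain.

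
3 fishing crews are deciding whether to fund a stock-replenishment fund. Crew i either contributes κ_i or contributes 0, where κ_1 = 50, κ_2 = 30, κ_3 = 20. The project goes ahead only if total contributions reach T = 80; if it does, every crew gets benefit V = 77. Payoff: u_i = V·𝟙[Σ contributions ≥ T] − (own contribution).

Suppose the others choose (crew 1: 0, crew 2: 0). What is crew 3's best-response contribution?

0

Others' total = 0. Even contributing 20 gives 20 < 80: no benefit either way.
Best response: 0.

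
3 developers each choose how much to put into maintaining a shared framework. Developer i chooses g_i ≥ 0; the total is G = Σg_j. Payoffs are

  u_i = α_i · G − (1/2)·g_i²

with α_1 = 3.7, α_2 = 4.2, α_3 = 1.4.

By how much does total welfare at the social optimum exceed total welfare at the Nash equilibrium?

Developer i's FOC: ∂u_i/∂g_i = α_i − g_i = 0, so g_i* = α_i.
NE contributions = (3.7, 4.2, 1.4); G = 9.3.
W^NE = (Σα)·G − ½Σα_i² = 9.3² − ½·33.29 = 69.845.
Planner sets g_i = Σα_j = 9.3 for every i, so G^SO = 3·9.3 = 27.9.
W^SO = (Σα)·G^SO − ½·3·(Σα)² = (3/2)·9.3² = 129.735.
Deadweight loss = W^SO − W^NE = 59.89.

59.89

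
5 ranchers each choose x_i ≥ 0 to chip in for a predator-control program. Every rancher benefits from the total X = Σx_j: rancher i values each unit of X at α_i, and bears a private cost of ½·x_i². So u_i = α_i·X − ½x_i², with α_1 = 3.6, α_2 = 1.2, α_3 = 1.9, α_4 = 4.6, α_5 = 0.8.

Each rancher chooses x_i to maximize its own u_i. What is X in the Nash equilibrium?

Rancher i's FOC: ∂u_i/∂x_i = α_i − x_i = 0, so x_i* = α_i.
NE contributions = (3.6, 1.2, 1.9, 4.6, 0.8); X = 12.1.

12.1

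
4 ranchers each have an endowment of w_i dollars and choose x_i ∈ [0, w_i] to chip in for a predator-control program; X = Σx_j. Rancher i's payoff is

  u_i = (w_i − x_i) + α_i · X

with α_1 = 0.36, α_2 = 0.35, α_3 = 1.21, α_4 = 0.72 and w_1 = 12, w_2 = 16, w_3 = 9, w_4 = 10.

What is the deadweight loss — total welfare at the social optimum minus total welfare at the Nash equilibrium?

62.32

∂u_i/∂x_i = α_i − 1, so rancher i contributes w_i if α_i > 1, else 0.
α_i > 1 for i ∈ {3}; NE contributions (0, 0, 9, 0), X = 9.
W^NE = Σw_i − X^NE + (Σα_i)·X^NE = 47 + 1.64·9 = 61.76.
Planner: ∂(Σu_j)/∂x_i = Σα_j − 1 = 1.64 > 0, so everyone contributes w_i; X^SO = 47, W^SO = 47 + 1.64·47 = 124.08.
Deadweight loss = 62.32.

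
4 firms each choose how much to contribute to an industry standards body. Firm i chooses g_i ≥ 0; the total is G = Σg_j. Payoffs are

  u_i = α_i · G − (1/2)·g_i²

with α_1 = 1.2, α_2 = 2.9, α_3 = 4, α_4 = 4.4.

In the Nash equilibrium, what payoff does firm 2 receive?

Firm i's FOC: ∂u_i/∂g_i = α_i − g_i = 0, so g_i* = α_i.
NE contributions = (1.2, 2.9, 4, 4.4); G = 12.5.
u_2 = α_2·G − ½·(g_2)² = 2.9·12.5 − ½·2.9² = 32.045.

32.045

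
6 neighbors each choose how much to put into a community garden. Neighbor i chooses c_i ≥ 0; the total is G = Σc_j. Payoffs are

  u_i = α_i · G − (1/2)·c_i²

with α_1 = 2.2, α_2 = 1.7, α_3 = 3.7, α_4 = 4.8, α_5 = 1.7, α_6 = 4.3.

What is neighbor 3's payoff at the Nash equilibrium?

Neighbor i's FOC: ∂u_i/∂c_i = α_i − c_i = 0, so c_i* = α_i.
NE contributions = (2.2, 1.7, 3.7, 4.8, 1.7, 4.3); G = 18.4.
u_3 = α_3·G − ½·(c_3)² = 3.7·18.4 − ½·3.7² = 61.235.

61.235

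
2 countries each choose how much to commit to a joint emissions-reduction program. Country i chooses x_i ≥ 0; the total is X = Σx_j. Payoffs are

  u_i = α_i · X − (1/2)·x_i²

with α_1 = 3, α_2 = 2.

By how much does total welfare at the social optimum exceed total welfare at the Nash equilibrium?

Country i's FOC: ∂u_i/∂x_i = α_i − x_i = 0, so x_i* = α_i.
NE contributions = (3, 2); X = 5.
W^NE = (Σα)·X − ½Σα_i² = 5² − ½·13 = 18.5.
Planner sets x_i = Σα_j = 5 for every i, so X^SO = 2·5 = 10.
W^SO = (Σα)·X^SO − ½·2·(Σα)² = (2/2)·5² = 25.
Deadweight loss = W^SO − W^NE = 6.5.

6.5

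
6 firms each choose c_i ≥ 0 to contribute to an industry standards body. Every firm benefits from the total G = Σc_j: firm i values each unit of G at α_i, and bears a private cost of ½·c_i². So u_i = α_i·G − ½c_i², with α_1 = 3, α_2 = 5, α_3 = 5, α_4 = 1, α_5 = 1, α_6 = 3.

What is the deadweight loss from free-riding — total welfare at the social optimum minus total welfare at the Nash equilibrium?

Firm i's FOC: ∂u_i/∂c_i = α_i − c_i = 0, so c_i* = α_i.
NE contributions = (3, 5, 5, 1, 1, 3); G = 18.
W^NE = (Σα)·G − ½Σα_i² = 18² − ½·70 = 289.
Planner sets c_i = Σα_j = 18 for every i, so G^SO = 6·18 = 108.
W^SO = (Σα)·G^SO − ½·6·(Σα)² = (6/2)·18² = 972.
Deadweight loss = W^SO − W^NE = 683.

683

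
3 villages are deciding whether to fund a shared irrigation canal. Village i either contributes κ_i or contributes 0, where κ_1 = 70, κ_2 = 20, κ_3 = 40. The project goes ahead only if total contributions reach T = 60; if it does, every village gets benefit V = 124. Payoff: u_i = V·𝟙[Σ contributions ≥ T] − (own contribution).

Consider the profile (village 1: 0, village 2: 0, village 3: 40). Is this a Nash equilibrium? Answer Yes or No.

Total = 40 < 60: not provided.
Village 1 (pledges 0, payoff 0): pledging 70 → total 110, payoff 54. Profitable deviation.

No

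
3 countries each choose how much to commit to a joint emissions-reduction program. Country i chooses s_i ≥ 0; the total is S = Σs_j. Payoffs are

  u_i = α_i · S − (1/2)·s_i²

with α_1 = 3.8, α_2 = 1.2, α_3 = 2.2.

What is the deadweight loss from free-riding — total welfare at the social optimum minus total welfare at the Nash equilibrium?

36.28

Country i's FOC: ∂u_i/∂s_i = α_i − s_i = 0, so s_i* = α_i.
NE contributions = (3.8, 1.2, 2.2); S = 7.2.
W^NE = (Σα)·S − ½Σα_i² = 7.2² − ½·20.72 = 41.48.
Planner sets s_i = Σα_j = 7.2 for every i, so S^SO = 3·7.2 = 21.6.
W^SO = (Σα)·S^SO − ½·3·(Σα)² = (3/2)·7.2² = 77.76.
Deadweight loss = W^SO − W^NE = 36.28.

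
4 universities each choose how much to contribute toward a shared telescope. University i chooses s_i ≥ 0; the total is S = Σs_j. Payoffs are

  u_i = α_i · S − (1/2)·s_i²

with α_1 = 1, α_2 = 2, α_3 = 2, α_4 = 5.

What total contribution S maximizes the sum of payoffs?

40

Planner FOC: ∂(Σu_j)/∂s_i = (Σα_j) − s_i = 0, so s_i^SO = Σα_j = 10 for every i; S^SO = 40.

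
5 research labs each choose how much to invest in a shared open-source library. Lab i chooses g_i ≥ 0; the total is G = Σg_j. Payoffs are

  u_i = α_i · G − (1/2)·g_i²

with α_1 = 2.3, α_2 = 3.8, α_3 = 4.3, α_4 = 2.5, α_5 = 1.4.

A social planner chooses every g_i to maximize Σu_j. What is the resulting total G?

Planner FOC: ∂(Σu_j)/∂g_i = (Σα_j) − g_i = 0, so g_i^SO = Σα_j = 14.3 for every i; G^SO = 71.5.

71.5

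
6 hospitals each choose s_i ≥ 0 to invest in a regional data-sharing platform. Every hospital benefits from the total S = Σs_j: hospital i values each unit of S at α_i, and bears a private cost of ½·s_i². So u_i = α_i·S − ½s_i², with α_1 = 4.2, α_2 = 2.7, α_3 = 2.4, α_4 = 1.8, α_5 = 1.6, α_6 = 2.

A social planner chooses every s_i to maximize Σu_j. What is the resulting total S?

88.2

Planner FOC: ∂(Σu_j)/∂s_i = (Σα_j) − s_i = 0, so s_i^SO = Σα_j = 14.7 for every i; S^SO = 88.2.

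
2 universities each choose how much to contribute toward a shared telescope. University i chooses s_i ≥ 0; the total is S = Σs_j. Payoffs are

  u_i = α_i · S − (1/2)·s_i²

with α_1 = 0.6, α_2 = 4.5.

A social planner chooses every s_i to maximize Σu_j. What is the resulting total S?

10.2

Planner FOC: ∂(Σu_j)/∂s_i = (Σα_j) − s_i = 0, so s_i^SO = Σα_j = 5.1 for every i; S^SO = 10.2.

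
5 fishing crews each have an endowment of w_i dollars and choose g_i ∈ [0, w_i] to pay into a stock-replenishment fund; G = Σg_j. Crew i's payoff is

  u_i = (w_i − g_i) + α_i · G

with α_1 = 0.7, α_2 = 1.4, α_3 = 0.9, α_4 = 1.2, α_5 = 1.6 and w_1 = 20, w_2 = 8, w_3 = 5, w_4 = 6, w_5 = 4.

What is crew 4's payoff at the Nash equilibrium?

∂u_i/∂g_i = α_i − 1, so crew i contributes w_i if α_i > 1, else 0.
α_i > 1 for i ∈ {2, 4, 5}; NE contributions (0, 8, 0, 6, 4), G = 18.
u_4 = (6 − 6) + 1.2·18 = 21.6.

21.6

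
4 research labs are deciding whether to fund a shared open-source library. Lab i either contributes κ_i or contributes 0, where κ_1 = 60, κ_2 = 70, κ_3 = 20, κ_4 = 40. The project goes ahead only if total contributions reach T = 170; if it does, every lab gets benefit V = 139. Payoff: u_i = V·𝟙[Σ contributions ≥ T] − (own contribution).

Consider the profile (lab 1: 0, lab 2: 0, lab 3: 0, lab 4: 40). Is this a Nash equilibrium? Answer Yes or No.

Total = 40 < 170: not provided.
Lab 1 (pledges 0, payoff 0): pledging 60 → total 100, payoff -60. No gain.
Lab 2 (pledges 0, payoff 0): pledging 70 → total 110, payoff -70. No gain.
Lab 3 (pledges 0, payoff 0): pledging 20 → total 60, payoff -20. No gain.
Lab 4 (pledges 40, payoff -40): dropping to 0 → total 0, payoff 0. Profitable deviation.

No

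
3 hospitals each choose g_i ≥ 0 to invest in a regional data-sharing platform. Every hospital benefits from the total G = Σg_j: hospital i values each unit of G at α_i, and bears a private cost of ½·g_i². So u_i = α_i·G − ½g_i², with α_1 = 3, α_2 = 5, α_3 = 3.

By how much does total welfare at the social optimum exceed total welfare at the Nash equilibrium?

Hospital i's FOC: ∂u_i/∂g_i = α_i − g_i = 0, so g_i* = α_i.
NE contributions = (3, 5, 3); G = 11.
W^NE = (Σα)·G − ½Σα_i² = 11² − ½·43 = 99.5.
Planner sets g_i = Σα_j = 11 for every i, so G^SO = 3·11 = 33.
W^SO = (Σα)·G^SO − ½·3·(Σα)² = (3/2)·11² = 181.5.
Deadweight loss = W^SO − W^NE = 82.

82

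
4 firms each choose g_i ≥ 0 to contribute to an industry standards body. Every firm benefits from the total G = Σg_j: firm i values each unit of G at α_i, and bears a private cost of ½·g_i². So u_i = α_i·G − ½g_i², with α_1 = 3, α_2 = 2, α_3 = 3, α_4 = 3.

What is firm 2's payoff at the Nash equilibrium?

20

Firm i's FOC: ∂u_i/∂g_i = α_i − g_i = 0, so g_i* = α_i.
NE contributions = (3, 2, 3, 3); G = 11.
u_2 = α_2·G − ½·(g_2)² = 2·11 − ½·2² = 20.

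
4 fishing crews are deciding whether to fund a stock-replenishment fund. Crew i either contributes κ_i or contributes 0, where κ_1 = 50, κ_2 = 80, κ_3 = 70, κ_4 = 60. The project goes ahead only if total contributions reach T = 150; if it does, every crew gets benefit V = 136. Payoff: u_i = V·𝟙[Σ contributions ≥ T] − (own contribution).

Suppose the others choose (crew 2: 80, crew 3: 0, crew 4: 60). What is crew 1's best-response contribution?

50

Others' total = 140. Contributing 50 brings total to 190 ≥ 150: gain V − κ_1 = 86.
Best response: 50.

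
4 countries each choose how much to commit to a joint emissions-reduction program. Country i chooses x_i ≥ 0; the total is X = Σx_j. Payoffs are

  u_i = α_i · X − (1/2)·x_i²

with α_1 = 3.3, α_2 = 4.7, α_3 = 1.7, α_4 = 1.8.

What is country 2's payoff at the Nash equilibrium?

Country i's FOC: ∂u_i/∂x_i = α_i − x_i = 0, so x_i* = α_i.
NE contributions = (3.3, 4.7, 1.7, 1.8); X = 11.5.
u_2 = α_2·X − ½·(x_2)² = 4.7·11.5 − ½·4.7² = 43.005.

43.005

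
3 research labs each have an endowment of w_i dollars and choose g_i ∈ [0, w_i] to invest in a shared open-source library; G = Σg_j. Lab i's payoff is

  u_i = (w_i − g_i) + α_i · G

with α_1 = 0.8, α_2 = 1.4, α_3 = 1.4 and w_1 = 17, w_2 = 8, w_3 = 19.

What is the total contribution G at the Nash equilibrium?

27

∂u_i/∂g_i = α_i − 1, so lab i contributes w_i if α_i > 1, else 0.
α_i > 1 for i ∈ {2, 3}; NE contributions (0, 8, 19), G = 27.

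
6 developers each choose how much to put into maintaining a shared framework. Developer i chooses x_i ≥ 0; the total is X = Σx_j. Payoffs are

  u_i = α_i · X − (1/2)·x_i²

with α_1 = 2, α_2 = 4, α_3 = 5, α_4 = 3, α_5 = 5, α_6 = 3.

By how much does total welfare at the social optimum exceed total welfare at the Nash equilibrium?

1012

Developer i's FOC: ∂u_i/∂x_i = α_i − x_i = 0, so x_i* = α_i.
NE contributions = (2, 4, 5, 3, 5, 3); X = 22.
W^NE = (Σα)·X − ½Σα_i² = 22² − ½·88 = 440.
Planner sets x_i = Σα_j = 22 for every i, so X^SO = 6·22 = 132.
W^SO = (Σα)·X^SO − ½·6·(Σα)² = (6/2)·22² = 1452.
Deadweight loss = W^SO − W^NE = 1012.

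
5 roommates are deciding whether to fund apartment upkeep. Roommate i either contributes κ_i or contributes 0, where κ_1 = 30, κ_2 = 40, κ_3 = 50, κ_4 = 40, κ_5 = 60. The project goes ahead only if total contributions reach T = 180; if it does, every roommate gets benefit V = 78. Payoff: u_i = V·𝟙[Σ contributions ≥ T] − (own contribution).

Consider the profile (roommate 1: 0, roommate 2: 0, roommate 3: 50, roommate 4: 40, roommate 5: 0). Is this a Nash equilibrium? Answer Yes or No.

No

Total = 90 < 180: not provided.
Roommate 1 (pledges 0, payoff 0): pledging 30 → total 120, payoff -30. No gain.
Roommate 2 (pledges 0, payoff 0): pledging 40 → total 130, payoff -40. No gain.
Roommate 3 (pledges 50, payoff -50): dropping to 0 → total 40, payoff 0. Profitable deviation.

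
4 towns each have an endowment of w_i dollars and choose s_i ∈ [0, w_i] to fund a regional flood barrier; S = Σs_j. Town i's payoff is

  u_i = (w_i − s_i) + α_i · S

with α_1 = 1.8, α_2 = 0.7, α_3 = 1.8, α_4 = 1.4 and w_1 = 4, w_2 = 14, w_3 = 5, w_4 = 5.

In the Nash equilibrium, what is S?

14

∂u_i/∂s_i = α_i − 1, so town i contributes w_i if α_i > 1, else 0.
α_i > 1 for i ∈ {1, 3, 4}; NE contributions (4, 0, 5, 5), S = 14.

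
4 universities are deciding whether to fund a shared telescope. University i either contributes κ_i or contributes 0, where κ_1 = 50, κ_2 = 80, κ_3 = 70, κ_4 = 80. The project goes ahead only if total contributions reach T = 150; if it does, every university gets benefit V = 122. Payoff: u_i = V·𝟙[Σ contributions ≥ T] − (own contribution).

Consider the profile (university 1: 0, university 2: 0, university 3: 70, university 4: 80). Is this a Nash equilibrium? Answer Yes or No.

Yes

Total = 150 ≥ 150: provided.
University 1 (pledges 0, payoff 122): pledging 50 → total 200, payoff 72. No gain.
University 2 (pledges 0, payoff 122): pledging 80 → total 230, payoff 42. No gain.
University 3 (pledges 70, payoff 52): dropping to 0 → total 80, payoff 0. No gain.
University 4 (pledges 80, payoff 42): dropping to 0 → total 70, payoff 0. No gain.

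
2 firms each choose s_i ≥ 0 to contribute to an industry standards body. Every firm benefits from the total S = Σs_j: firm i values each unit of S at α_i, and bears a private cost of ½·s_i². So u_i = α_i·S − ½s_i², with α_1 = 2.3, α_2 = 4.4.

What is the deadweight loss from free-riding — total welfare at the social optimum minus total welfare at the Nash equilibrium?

12.325

Firm i's FOC: ∂u_i/∂s_i = α_i − s_i = 0, so s_i* = α_i.
NE contributions = (2.3, 4.4); S = 6.7.
W^NE = (Σα)·S − ½Σα_i² = 6.7² − ½·24.65 = 32.565.
Planner sets s_i = Σα_j = 6.7 for every i, so S^SO = 2·6.7 = 13.4.
W^SO = (Σα)·S^SO − ½·2·(Σα)² = (2/2)·6.7² = 44.89.
Deadweight loss = W^SO − W^NE = 12.325.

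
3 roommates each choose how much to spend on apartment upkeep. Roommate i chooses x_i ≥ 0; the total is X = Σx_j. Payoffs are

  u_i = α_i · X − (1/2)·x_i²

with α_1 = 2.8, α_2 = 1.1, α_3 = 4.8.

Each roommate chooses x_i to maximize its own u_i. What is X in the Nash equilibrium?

Roommate i's FOC: ∂u_i/∂x_i = α_i − x_i = 0, so x_i* = α_i.
NE contributions = (2.8, 1.1, 4.8); X = 8.7.

8.7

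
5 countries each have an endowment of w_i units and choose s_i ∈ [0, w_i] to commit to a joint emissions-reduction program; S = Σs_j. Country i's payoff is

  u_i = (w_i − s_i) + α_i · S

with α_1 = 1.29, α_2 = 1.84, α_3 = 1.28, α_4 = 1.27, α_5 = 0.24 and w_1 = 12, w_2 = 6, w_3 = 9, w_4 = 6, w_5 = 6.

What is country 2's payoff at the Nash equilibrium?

60.72

∂u_i/∂s_i = α_i − 1, so country i contributes w_i if α_i > 1, else 0.
α_i > 1 for i ∈ {1, 2, 3, 4}; NE contributions (12, 6, 9, 6, 0), S = 33.
u_2 = (6 − 6) + 1.84·33 = 60.72.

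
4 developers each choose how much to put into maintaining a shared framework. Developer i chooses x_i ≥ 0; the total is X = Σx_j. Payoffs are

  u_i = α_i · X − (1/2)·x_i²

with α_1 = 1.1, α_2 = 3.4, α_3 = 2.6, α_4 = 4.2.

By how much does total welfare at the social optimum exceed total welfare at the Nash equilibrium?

Developer i's FOC: ∂u_i/∂x_i = α_i − x_i = 0, so x_i* = α_i.
NE contributions = (1.1, 3.4, 2.6, 4.2); X = 11.3.
W^NE = (Σα)·X − ½Σα_i² = 11.3² − ½·37.17 = 109.105.
Planner sets x_i = Σα_j = 11.3 for every i, so X^SO = 4·11.3 = 45.2.
W^SO = (Σα)·X^SO − ½·4·(Σα)² = (4/2)·11.3² = 255.38.
Deadweight loss = W^SO − W^NE = 146.275.

146.275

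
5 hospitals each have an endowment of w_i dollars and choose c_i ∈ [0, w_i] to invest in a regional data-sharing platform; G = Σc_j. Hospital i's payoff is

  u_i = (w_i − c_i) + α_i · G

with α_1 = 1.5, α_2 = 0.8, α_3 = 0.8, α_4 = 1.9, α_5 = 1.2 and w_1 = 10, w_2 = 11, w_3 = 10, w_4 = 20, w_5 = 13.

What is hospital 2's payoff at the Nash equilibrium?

45.4

∂u_i/∂c_i = α_i − 1, so hospital i contributes w_i if α_i > 1, else 0.
α_i > 1 for i ∈ {1, 4, 5}; NE contributions (10, 0, 0, 20, 13), G = 43.
u_2 = (11 − 0) + 0.8·43 = 45.4.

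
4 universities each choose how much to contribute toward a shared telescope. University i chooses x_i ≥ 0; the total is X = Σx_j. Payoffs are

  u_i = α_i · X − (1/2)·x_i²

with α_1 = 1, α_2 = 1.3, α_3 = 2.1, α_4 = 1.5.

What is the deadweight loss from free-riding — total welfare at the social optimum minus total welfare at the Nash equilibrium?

University i's FOC: ∂u_i/∂x_i = α_i − x_i = 0, so x_i* = α_i.
NE contributions = (1, 1.3, 2.1, 1.5); X = 5.9.
W^NE = (Σα)·X − ½Σα_i² = 5.9² − ½·9.35 = 30.135.
Planner sets x_i = Σα_j = 5.9 for every i, so X^SO = 4·5.9 = 23.6.
W^SO = (Σα)·X^SO − ½·4·(Σα)² = (4/2)·5.9² = 69.62.
Deadweight loss = W^SO − W^NE = 39.485.

39.485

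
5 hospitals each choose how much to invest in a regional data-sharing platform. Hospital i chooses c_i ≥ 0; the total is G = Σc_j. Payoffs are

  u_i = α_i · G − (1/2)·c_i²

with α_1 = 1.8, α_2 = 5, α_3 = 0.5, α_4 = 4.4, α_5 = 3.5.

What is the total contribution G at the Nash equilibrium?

15.2

Hospital i's FOC: ∂u_i/∂c_i = α_i − c_i = 0, so c_i* = α_i.
NE contributions = (1.8, 5, 0.5, 4.4, 3.5); G = 15.2.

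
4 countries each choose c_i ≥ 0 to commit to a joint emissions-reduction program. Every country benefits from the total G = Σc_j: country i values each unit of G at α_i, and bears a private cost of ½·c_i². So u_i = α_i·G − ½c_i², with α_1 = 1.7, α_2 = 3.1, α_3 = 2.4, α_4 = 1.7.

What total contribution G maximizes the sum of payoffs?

Planner FOC: ∂(Σu_j)/∂c_i = (Σα_j) − c_i = 0, so c_i^SO = Σα_j = 8.9 for every i; G^SO = 35.6.

35.6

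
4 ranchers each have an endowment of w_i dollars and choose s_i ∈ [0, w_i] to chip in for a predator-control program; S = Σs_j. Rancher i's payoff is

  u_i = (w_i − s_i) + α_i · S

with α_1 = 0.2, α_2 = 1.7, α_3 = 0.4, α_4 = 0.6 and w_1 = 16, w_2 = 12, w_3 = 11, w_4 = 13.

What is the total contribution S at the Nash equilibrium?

∂u_i/∂s_i = α_i − 1, so rancher i contributes w_i if α_i > 1, else 0.
α_i > 1 for i ∈ {2}; NE contributions (0, 12, 0, 0), S = 12.

12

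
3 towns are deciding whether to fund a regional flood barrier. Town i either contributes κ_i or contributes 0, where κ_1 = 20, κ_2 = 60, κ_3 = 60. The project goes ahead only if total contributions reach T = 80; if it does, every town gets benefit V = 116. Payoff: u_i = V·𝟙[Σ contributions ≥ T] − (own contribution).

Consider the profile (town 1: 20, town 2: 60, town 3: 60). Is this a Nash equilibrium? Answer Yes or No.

No

Total = 140 ≥ 80: provided.
Town 1 (pledges 20, payoff 96): dropping to 0 → total 120, payoff 116. Profitable deviation.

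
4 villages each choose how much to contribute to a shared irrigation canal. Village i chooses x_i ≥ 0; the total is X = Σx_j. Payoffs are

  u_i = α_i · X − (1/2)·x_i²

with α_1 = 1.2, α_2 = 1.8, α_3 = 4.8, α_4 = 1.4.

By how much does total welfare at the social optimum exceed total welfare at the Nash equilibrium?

Village i's FOC: ∂u_i/∂x_i = α_i − x_i = 0, so x_i* = α_i.
NE contributions = (1.2, 1.8, 4.8, 1.4); X = 9.2.
W^NE = (Σα)·X − ½Σα_i² = 9.2² − ½·29.68 = 69.8.
Planner sets x_i = Σα_j = 9.2 for every i, so X^SO = 4·9.2 = 36.8.
W^SO = (Σα)·X^SO − ½·4·(Σα)² = (4/2)·9.2² = 169.28.
Deadweight loss = W^SO − W^NE = 99.48.

99.48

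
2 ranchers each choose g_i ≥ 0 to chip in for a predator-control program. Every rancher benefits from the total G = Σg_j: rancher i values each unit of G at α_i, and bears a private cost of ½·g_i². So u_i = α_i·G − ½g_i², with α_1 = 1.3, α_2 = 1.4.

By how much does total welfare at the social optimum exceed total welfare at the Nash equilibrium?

Rancher i's FOC: ∂u_i/∂g_i = α_i − g_i = 0, so g_i* = α_i.
NE contributions = (1.3, 1.4); G = 2.7.
W^NE = (Σα)·G − ½Σα_i² = 2.7² − ½·3.65 = 5.465.
Planner sets g_i = Σα_j = 2.7 for every i, so G^SO = 2·2.7 = 5.4.
W^SO = (Σα)·G^SO − ½·2·(Σα)² = (2/2)·2.7² = 7.29.
Deadweight loss = W^SO − W^NE = 1.825.

1.825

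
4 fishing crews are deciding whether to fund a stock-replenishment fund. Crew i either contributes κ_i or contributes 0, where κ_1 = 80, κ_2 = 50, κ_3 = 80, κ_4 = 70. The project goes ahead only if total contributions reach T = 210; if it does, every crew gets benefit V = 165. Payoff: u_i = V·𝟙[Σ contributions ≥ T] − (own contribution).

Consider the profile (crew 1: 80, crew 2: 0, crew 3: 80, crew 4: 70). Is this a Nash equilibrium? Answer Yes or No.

Yes

Total = 230 ≥ 210: provided.
Crew 1 (pledges 80, payoff 85): dropping to 0 → total 150, payoff 0. No gain.
Crew 2 (pledges 0, payoff 165): pledging 50 → total 280, payoff 115. No gain.
Crew 3 (pledges 80, payoff 85): dropping to 0 → total 150, payoff 0. No gain.
Crew 4 (pledges 70, payoff 95): dropping to 0 → total 160, payoff 0. No gain.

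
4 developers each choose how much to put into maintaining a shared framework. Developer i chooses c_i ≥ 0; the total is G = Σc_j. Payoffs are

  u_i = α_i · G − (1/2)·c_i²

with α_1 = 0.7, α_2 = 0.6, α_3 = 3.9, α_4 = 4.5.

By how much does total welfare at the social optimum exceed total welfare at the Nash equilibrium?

Developer i's FOC: ∂u_i/∂c_i = α_i − c_i = 0, so c_i* = α_i.
NE contributions = (0.7, 0.6, 3.9, 4.5); G = 9.7.
W^NE = (Σα)·G − ½Σα_i² = 9.7² − ½·36.31 = 75.935.
Planner sets c_i = Σα_j = 9.7 for every i, so G^SO = 4·9.7 = 38.8.
W^SO = (Σα)·G^SO − ½·4·(Σα)² = (4/2)·9.7² = 188.18.
Deadweight loss = W^SO − W^NE = 112.245.

112.245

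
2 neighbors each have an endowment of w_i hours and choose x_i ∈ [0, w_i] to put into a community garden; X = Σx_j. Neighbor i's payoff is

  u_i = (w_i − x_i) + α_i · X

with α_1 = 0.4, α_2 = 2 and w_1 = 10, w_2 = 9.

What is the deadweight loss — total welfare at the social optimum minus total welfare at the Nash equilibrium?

14

∂u_i/∂x_i = α_i − 1, so neighbor i contributes w_i if α_i > 1, else 0.
α_i > 1 for i ∈ {2}; NE contributions (0, 9), X = 9.
W^NE = Σw_i − X^NE + (Σα_i)·X^NE = 19 + 1.4·9 = 31.6.
Planner: ∂(Σu_j)/∂x_i = Σα_j − 1 = 1.4 > 0, so everyone contributes w_i; X^SO = 19, W^SO = 19 + 1.4·19 = 45.6.
Deadweight loss = 14.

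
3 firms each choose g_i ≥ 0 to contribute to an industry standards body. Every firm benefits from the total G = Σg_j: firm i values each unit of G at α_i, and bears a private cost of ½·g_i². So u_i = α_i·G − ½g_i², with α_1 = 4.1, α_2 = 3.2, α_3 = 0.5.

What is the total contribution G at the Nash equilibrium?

7.8

Firm i's FOC: ∂u_i/∂g_i = α_i − g_i = 0, so g_i* = α_i.
NE contributions = (4.1, 3.2, 0.5); G = 7.8.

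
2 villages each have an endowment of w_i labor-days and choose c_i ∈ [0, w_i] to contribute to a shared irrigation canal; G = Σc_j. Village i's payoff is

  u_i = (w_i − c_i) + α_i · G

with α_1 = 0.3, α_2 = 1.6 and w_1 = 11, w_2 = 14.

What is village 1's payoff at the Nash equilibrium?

15.2

∂u_i/∂c_i = α_i − 1, so village i contributes w_i if α_i > 1, else 0.
α_i > 1 for i ∈ {2}; NE contributions (0, 14), G = 14.
u_1 = (11 − 0) + 0.3·14 = 15.2.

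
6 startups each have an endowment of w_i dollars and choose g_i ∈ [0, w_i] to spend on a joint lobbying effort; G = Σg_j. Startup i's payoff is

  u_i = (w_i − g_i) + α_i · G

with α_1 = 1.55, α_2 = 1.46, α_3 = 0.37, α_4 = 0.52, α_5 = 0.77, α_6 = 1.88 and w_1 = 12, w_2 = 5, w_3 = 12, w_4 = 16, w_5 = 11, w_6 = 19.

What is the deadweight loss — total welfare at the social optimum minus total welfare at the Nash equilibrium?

∂u_i/∂g_i = α_i − 1, so startup i contributes w_i if α_i > 1, else 0.
α_i > 1 for i ∈ {1, 2, 6}; NE contributions (12, 5, 0, 0, 0, 19), G = 36.
W^NE = Σw_i − G^NE + (Σα_i)·G^NE = 75 + 5.55·36 = 274.8.
Planner: ∂(Σu_j)/∂g_i = Σα_j − 1 = 5.55 > 0, so everyone contributes w_i; G^SO = 75, W^SO = 75 + 5.55·75 = 491.25.
Deadweight loss = 216.45.

216.45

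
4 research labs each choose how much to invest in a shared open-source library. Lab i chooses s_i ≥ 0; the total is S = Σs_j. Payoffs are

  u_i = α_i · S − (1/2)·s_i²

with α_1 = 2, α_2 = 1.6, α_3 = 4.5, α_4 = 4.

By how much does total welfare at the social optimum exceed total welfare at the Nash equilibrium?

167.815

Lab i's FOC: ∂u_i/∂s_i = α_i − s_i = 0, so s_i* = α_i.
NE contributions = (2, 1.6, 4.5, 4); S = 12.1.
W^NE = (Σα)·S − ½Σα_i² = 12.1² − ½·42.81 = 125.005.
Planner sets s_i = Σα_j = 12.1 for every i, so S^SO = 4·12.1 = 48.4.
W^SO = (Σα)·S^SO − ½·4·(Σα)² = (4/2)·12.1² = 292.82.
Deadweight loss = W^SO − W^NE = 167.815.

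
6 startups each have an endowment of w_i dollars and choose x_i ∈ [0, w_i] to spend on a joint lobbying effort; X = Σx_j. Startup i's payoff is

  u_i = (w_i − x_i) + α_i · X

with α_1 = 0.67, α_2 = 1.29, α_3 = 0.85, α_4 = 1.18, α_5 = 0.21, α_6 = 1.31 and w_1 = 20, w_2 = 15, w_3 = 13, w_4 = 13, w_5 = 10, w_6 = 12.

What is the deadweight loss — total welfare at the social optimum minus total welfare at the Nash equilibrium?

193.93

∂u_i/∂x_i = α_i − 1, so startup i contributes w_i if α_i > 1, else 0.
α_i > 1 for i ∈ {2, 4, 6}; NE contributions (0, 15, 0, 13, 0, 12), X = 40.
W^NE = Σw_i − X^NE + (Σα_i)·X^NE = 83 + 4.51·40 = 263.4.
Planner: ∂(Σu_j)/∂x_i = Σα_j − 1 = 4.51 > 0, so everyone contributes w_i; X^SO = 83, W^SO = 83 + 4.51·83 = 457.33.
Deadweight loss = 193.93.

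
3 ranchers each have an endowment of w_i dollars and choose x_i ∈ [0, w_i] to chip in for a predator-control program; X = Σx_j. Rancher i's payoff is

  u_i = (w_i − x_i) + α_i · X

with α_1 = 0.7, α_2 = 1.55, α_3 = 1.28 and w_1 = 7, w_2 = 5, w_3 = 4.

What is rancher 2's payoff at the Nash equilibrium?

13.95

∂u_i/∂x_i = α_i − 1, so rancher i contributes w_i if α_i > 1, else 0.
α_i > 1 for i ∈ {2, 3}; NE contributions (0, 5, 4), X = 9.
u_2 = (5 − 5) + 1.55·9 = 13.95.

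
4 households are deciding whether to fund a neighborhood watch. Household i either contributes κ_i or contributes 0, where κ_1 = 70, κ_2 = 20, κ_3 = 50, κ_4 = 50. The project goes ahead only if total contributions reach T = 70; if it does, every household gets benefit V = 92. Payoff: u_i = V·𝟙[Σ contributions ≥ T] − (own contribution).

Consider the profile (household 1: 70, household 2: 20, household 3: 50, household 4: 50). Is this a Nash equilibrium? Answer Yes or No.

No

Total = 190 ≥ 70: provided.
Household 1 (pledges 70, payoff 22): dropping to 0 → total 120, payoff 92. Profitable deviation.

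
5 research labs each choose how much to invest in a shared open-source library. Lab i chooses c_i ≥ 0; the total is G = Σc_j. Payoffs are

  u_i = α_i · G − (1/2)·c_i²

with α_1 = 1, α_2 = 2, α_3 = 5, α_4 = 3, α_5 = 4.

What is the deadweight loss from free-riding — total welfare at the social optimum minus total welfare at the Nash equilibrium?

Lab i's FOC: ∂u_i/∂c_i = α_i − c_i = 0, so c_i* = α_i.
NE contributions = (1, 2, 5, 3, 4); G = 15.
W^NE = (Σα)·G − ½Σα_i² = 15² − ½·55 = 197.5.
Planner sets c_i = Σα_j = 15 for every i, so G^SO = 5·15 = 75.
W^SO = (Σα)·G^SO − ½·5·(Σα)² = (5/2)·15² = 562.5.
Deadweight loss = W^SO − W^NE = 365.

365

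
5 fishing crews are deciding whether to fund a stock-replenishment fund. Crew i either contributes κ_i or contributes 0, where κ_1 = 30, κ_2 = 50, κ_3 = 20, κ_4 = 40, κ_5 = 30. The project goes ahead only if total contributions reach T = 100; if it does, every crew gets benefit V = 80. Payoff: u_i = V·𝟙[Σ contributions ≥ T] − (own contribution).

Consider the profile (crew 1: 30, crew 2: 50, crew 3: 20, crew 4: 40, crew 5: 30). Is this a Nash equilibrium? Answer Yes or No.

Total = 170 ≥ 100: provided.
Crew 1 (pledges 30, payoff 50): dropping to 0 → total 140, payoff 80. Profitable deviation.

No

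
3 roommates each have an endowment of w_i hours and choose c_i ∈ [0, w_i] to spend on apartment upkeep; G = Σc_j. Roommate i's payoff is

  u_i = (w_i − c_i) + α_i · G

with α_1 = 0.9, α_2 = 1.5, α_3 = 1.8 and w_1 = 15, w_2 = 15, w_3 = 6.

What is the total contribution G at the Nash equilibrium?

21

∂u_i/∂c_i = α_i − 1, so roommate i contributes w_i if α_i > 1, else 0.
α_i > 1 for i ∈ {2, 3}; NE contributions (0, 15, 6), G = 21.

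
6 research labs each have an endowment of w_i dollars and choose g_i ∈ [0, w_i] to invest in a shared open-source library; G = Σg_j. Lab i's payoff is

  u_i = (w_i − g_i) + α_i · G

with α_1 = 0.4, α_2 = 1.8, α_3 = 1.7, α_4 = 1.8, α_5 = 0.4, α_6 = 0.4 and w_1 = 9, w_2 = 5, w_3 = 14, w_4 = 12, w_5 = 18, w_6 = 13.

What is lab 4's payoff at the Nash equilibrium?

55.8

∂u_i/∂g_i = α_i − 1, so lab i contributes w_i if α_i > 1, else 0.
α_i > 1 for i ∈ {2, 3, 4}; NE contributions (0, 5, 14, 12, 0, 0), G = 31.
u_4 = (12 − 12) + 1.8·31 = 55.8.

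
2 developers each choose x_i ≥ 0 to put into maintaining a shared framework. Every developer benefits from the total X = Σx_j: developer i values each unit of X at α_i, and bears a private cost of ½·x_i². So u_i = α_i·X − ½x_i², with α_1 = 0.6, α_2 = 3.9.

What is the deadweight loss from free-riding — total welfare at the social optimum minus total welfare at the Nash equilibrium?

7.785

Developer i's FOC: ∂u_i/∂x_i = α_i − x_i = 0, so x_i* = α_i.
NE contributions = (0.6, 3.9); X = 4.5.
W^NE = (Σα)·X − ½Σα_i² = 4.5² − ½·15.57 = 12.465.
Planner sets x_i = Σα_j = 4.5 for every i, so X^SO = 2·4.5 = 9.
W^SO = (Σα)·X^SO − ½·2·(Σα)² = (2/2)·4.5² = 20.25.
Deadweight loss = W^SO − W^NE = 7.785.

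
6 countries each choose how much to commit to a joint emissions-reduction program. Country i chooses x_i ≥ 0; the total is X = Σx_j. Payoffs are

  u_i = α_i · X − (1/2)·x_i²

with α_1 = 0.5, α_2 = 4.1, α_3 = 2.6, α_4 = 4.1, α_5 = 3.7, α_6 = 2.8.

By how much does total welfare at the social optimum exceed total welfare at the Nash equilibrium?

664.76

Country i's FOC: ∂u_i/∂x_i = α_i − x_i = 0, so x_i* = α_i.
NE contributions = (0.5, 4.1, 2.6, 4.1, 3.7, 2.8); X = 17.8.
W^NE = (Σα)·X − ½Σα_i² = 17.8² − ½·62.16 = 285.76.
Planner sets x_i = Σα_j = 17.8 for every i, so X^SO = 6·17.8 = 106.8.
W^SO = (Σα)·X^SO − ½·6·(Σα)² = (6/2)·17.8² = 950.52.
Deadweight loss = W^SO − W^NE = 664.76.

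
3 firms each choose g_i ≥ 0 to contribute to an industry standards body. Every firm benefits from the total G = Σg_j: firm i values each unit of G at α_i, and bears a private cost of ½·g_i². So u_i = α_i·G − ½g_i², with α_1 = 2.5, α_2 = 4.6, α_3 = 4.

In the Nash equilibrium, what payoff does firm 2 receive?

Firm i's FOC: ∂u_i/∂g_i = α_i − g_i = 0, so g_i* = α_i.
NE contributions = (2.5, 4.6, 4); G = 11.1.
u_2 = α_2·G − ½·(g_2)² = 4.6·11.1 − ½·4.6² = 40.48.

40.48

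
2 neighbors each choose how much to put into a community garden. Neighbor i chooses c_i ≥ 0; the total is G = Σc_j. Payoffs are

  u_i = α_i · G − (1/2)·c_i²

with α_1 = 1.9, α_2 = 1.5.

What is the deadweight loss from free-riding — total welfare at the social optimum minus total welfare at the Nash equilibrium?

2.93

Neighbor i's FOC: ∂u_i/∂c_i = α_i − c_i = 0, so c_i* = α_i.
NE contributions = (1.9, 1.5); G = 3.4.
W^NE = (Σα)·G − ½Σα_i² = 3.4² − ½·5.86 = 8.63.
Planner sets c_i = Σα_j = 3.4 for every i, so G^SO = 2·3.4 = 6.8.
W^SO = (Σα)·G^SO − ½·2·(Σα)² = (2/2)·3.4² = 11.56.
Deadweight loss = W^SO − W^NE = 2.93.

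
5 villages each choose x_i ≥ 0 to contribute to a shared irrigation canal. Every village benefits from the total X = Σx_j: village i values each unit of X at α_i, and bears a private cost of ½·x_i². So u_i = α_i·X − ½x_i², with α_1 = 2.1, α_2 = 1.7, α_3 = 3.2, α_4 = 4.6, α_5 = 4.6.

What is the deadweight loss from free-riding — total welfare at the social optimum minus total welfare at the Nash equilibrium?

Village i's FOC: ∂u_i/∂x_i = α_i − x_i = 0, so x_i* = α_i.
NE contributions = (2.1, 1.7, 3.2, 4.6, 4.6); X = 16.2.
W^NE = (Σα)·X − ½Σα_i² = 16.2² − ½·59.86 = 232.51.
Planner sets x_i = Σα_j = 16.2 for every i, so X^SO = 5·16.2 = 81.
W^SO = (Σα)·X^SO − ½·5·(Σα)² = (5/2)·16.2² = 656.1.
Deadweight loss = W^SO − W^NE = 423.59.

423.59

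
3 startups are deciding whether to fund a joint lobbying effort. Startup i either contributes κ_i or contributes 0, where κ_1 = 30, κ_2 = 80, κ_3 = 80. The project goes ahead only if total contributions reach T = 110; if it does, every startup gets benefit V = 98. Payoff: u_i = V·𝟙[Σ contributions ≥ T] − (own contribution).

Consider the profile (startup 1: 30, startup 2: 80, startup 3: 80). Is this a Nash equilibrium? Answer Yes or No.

No

Total = 190 ≥ 110: provided.
Startup 1 (pledges 30, payoff 68): dropping to 0 → total 160, payoff 98. Profitable deviation.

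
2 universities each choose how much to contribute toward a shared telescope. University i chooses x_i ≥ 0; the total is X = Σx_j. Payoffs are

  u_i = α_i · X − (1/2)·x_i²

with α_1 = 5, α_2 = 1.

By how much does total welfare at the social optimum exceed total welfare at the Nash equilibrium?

University i's FOC: ∂u_i/∂x_i = α_i − x_i = 0, so x_i* = α_i.
NE contributions = (5, 1); X = 6.
W^NE = (Σα)·X − ½Σα_i² = 6² − ½·26 = 23.
Planner sets x_i = Σα_j = 6 for every i, so X^SO = 2·6 = 12.
W^SO = (Σα)·X^SO − ½·2·(Σα)² = (2/2)·6² = 36.
Deadweight loss = W^SO − W^NE = 13.

13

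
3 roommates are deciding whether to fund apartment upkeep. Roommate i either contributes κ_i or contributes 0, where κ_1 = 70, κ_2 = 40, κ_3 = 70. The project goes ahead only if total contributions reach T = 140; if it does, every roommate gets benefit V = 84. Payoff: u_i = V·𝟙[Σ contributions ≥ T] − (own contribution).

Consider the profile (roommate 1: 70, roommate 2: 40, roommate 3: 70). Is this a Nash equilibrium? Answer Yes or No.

No

Total = 180 ≥ 140: provided.
Roommate 1 (pledges 70, payoff 14): dropping to 0 → total 110, payoff 0. No gain.
Roommate 2 (pledges 40, payoff 44): dropping to 0 → total 140, payoff 84. Profitable deviation.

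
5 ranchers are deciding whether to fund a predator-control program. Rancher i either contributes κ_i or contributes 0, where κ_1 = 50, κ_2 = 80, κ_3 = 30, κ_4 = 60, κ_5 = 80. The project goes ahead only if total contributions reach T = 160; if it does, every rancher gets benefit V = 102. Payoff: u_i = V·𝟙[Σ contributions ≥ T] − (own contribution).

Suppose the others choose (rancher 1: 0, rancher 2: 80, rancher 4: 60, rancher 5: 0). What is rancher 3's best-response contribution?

Others' total = 140. Contributing 30 brings total to 170 ≥ 160: gain V − κ_3 = 72.
Best response: 30.

30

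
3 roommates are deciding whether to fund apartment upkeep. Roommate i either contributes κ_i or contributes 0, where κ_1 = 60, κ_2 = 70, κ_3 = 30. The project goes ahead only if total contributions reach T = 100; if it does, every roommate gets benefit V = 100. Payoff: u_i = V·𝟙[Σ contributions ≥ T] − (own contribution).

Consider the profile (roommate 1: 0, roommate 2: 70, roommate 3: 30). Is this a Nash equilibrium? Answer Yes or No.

Total = 100 ≥ 100: provided.
Roommate 1 (pledges 0, payoff 100): pledging 60 → total 160, payoff 40. No gain.
Roommate 2 (pledges 70, payoff 30): dropping to 0 → total 30, payoff 0. No gain.
Roommate 3 (pledges 30, payoff 70): dropping to 0 → total 70, payoff 0. No gain.

Yes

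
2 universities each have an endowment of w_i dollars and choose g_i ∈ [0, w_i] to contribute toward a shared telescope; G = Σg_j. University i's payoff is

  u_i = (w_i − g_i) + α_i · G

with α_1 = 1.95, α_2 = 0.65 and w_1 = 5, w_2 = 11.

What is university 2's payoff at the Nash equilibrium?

∂u_i/∂g_i = α_i − 1, so university i contributes w_i if α_i > 1, else 0.
α_i > 1 for i ∈ {1}; NE contributions (5, 0), G = 5.
u_2 = (11 − 0) + 0.65·5 = 14.25.

14.25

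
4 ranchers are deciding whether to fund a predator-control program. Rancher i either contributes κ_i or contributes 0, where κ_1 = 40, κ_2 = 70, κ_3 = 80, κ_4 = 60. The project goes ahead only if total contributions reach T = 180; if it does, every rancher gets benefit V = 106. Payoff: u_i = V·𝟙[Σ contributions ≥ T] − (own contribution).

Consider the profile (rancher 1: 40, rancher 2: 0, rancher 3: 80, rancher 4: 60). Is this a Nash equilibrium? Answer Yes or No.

Total = 180 ≥ 180: provided.
Rancher 1 (pledges 40, payoff 66): dropping to 0 → total 140, payoff 0. No gain.
Rancher 2 (pledges 0, payoff 106): pledging 70 → total 250, payoff 36. No gain.
Rancher 3 (pledges 80, payoff 26): dropping to 0 → total 100, payoff 0. No gain.
Rancher 4 (pledges 60, payoff 46): dropping to 0 → total 120, payoff 0. No gain.

Yes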